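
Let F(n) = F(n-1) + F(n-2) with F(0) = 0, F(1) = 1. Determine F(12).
Computing the sequence terms:
0, 1, 1, 2, 3, 5, 8, 13, 21, 34, 55, 89, 144

144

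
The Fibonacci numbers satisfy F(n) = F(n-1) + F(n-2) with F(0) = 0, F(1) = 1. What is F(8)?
Computing the sequence terms:
0, 1, 1, 2, 3, 5, 8, 13, 21

21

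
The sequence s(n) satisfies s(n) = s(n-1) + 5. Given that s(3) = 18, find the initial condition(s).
s(3) = s(0) + 3·5, so s(0) = 18 - 15 = 3.

s(0) = 3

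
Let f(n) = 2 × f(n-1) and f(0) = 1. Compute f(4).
Computing step by step:
f(0) = 1
f(1) = 2 × 1 = 2
f(2) = 2 × 2 = 4
f(3) = 2 × 4 = 8
f(4) = 2 × 8 = 16

16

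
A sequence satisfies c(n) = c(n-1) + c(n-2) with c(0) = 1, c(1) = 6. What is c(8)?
Computing the sequence terms:
1, 6, 7, 13, 20, 33, 53, 86, 139

139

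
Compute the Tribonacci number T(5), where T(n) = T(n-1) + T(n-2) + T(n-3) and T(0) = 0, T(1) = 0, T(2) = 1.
Computing the sequence terms:
0, 0, 1, 1, 2, 4

4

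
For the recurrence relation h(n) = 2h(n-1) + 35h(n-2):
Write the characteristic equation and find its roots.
Substitute h(n) = rⁿ and divide through by rⁿ⁻²: r² - 2r - 35 = 0
Factor: (r + 5)(r - 7) = 0, so r = -5, 7.
General solution: h(n) = A·(-5)ⁿ + B·7ⁿ

Characteristic: r² - 2r - 35 = 0, Roots: r = -5, 7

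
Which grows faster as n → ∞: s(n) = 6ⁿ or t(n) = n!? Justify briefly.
Comparing growth rates:
Growth-rate hierarchy: log n ≺ any polynomial ≺ any exponential cⁿ (c>1) ≺ n! ≺ nⁿ.
factorial dominates exponential base 6 asymptotically.

t(n) grows faster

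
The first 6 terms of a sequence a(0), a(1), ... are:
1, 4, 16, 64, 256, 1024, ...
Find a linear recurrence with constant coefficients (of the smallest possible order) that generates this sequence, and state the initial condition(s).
Look for the lowest-order linear relation among consecutive terms.
Observation: each term is 4× the previous.
Check at n=2: 4·4 = 16. ✓

a(n) = 4 × a(n-1), a(0) = 1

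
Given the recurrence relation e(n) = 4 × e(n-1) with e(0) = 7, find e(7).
Computing step by step:
e(0) = 7
e(1) = 4 × 7 = 28
e(2) = 4 × 28 = 112
e(3) = 4 × 112 = 448
e(4) = 4 × 448 = 1792
e(5) = 4 × 1792 = 7168
e(6) = 4 × 7168 = 28672
e(7) = 4 × 28672 = 114688

114688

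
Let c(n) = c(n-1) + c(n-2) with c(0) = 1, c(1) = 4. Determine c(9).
Computing the sequence terms:
1, 4, 5, 9, 14, 23, 37, 60, 97, 157

157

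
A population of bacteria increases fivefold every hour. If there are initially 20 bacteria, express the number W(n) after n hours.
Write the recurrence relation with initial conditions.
Each hour multiplies the count by 5, so the count after n hours depends only on the count after n-1 hours: W(n) = 5 × W(n-1). The starting count gives W(0) = 20.
Unrolling n times gives the closed form W(n) = 20 × 5ⁿ.

W(n) = 5 × W(n-1), W(0) = 20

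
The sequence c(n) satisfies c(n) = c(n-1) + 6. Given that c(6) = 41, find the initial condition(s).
c(6) = c(0) + 6·6, so c(0) = 41 - 36 = 5.

c(0) = 5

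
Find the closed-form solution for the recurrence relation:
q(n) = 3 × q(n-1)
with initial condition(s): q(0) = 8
Recurrence: q(n) = 3 × q(n-1), initial: q(0) = 8.
Each term is 3 times the previous, so this is geometric with ratio 3. After n steps: q(n) = q(0)·3ⁿ = 8·3ⁿ.

q(n) = 8·3ⁿ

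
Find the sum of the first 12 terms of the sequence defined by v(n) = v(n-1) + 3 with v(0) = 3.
Computing the sequence terms: 3, 6, 9, 12, 15, 18, 21, 24, 27, 30, 33, 36
Adding these values together:

234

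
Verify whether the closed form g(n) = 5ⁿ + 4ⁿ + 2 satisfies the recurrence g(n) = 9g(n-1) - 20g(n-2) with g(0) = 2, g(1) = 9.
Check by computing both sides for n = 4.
From the recurrence with g(0) = 2, g(1) = 9:
  g(0) = 2, g(1) = 9, g(2) = 41, g(3) = 189, g(4) = 881
  so the recurrence gives g(4) = 881.
From the proposed closed form g(n) = 5ⁿ + 4ⁿ + 2:
  g(4) = 883.
The recurrence gives 881 but the closed form gives 883, so the closed form does not satisfy the recurrence.

No, the closed form is incorrect.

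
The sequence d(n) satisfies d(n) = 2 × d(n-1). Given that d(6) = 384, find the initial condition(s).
In general d(n) = 2ⁿ · d(0). At n = 6: d(0) = d(6) / 2^6 = 384 / 64 = 6.

d(0) = 6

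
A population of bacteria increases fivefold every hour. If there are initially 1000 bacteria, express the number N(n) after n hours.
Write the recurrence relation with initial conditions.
Each hour multiplies the count by 5, so the count after n hours depends only on the count after n-1 hours: N(n) = 5 × N(n-1). The starting count gives N(0) = 1000.
Unrolling n times gives the closed form N(n) = 1000 × 5ⁿ.

N(n) = 5 × N(n-1), N(0) = 1000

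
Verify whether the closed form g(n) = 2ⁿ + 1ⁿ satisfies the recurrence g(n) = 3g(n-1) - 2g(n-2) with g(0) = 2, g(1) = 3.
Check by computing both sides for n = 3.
From the recurrence with g(0) = 2, g(1) = 3:
  g(0) = 2, g(1) = 3, g(2) = 5, g(3) = 9
  so the recurrence gives g(3) = 9.
From the proposed closed form g(n) = 2ⁿ + 1ⁿ:
  g(3) = 9.
Both sides give 9 at n = 3, and the initial condition(s) match, so the closed form is consistent.

Yes, the closed form is correct.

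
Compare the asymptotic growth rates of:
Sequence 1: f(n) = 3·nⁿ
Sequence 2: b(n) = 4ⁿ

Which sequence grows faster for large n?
Comparing growth rates:
Growth-rate hierarchy: log n ≺ any polynomial ≺ any exponential cⁿ (c>1) ≺ n! ≺ nⁿ.
super-exponential nⁿ dominates exponential base 4 asymptotically.

f(n) grows faster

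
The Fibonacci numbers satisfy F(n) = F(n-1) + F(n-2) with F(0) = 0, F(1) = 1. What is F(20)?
Computing the sequence terms:
0, 1, 1, 2, 3, 5, 8, 13, 21, 34, 55, 89, 144, 233, 377, 610, 987, 1597, 2584, 4181, 6765

6765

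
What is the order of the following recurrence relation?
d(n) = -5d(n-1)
The order is the largest lag k for which d(n-k) appears. Here the deepest term is d(n-1), so the order is 1.

Order 1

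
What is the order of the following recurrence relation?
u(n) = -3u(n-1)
The order is the largest lag k for which u(n-k) appears. Here the deepest term is u(n-1), so the order is 1.

Order 1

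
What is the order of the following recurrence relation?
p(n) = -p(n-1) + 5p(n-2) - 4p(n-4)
The order is the largest lag k for which p(n-k) appears. Here the deepest term is p(n-4), so the order is 4.

Order 4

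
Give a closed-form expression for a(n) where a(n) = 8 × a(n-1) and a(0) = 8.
Recurrence: a(n) = 8 × a(n-1), initial: a(0) = 8.
Each term is 8 times the previous, so this is geometric with ratio 8. After n steps: a(n) = a(0)·8ⁿ = 8·8ⁿ.

a(n) = 8·8ⁿ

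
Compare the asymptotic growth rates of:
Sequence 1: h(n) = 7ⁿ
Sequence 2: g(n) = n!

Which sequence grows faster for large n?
Comparing growth rates:
Growth-rate hierarchy: log n ≺ any polynomial ≺ any exponential cⁿ (c>1) ≺ n! ≺ nⁿ.
factorial dominates exponential base 7 asymptotically.

g(n) grows faster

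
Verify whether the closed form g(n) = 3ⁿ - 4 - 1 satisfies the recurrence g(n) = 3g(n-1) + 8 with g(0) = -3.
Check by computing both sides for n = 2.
From the recurrence with g(0) = -3:
  g(0) = -3, g(1) = -1, g(2) = 5
  so the recurrence gives g(2) = 5.
From the proposed closed form g(n) = 3ⁿ - 4 - 1:
  g(2) = 4.
The recurrence gives 5 but the closed form gives 4, so the closed form does not satisfy the recurrence.

No, the closed form is incorrect.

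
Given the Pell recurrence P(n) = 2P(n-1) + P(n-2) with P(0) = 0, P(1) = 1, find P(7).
Computing the sequence terms:
0, 1, 2, 5, 12, 29, 70, 169

169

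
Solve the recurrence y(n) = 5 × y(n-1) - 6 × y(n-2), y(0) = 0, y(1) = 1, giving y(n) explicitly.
Recurrence: y(n) = 5 × y(n-1) - 6 × y(n-2), initial: y(0) = 0, y(1) = 1.
Characteristic equation: r² - 5r + 6 = 0, which factors as (r - 3)(r - 2) = 0, so r = 3, 2. General solution y(n) = A·3ⁿ + B·2ⁿ. From y(0) = 0: A + B = 0. From y(1) = 1: 3A + 2B = 1. Solving gives A = 1, B = -1.

y(n) = 3ⁿ - 2ⁿ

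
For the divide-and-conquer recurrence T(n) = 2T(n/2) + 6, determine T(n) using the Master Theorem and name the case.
Master Theorem template: T(n) = a·T(n/b) + f(n).
Here: a=2, b=2, f(n)=6
Compute log_b(a) = log_2(2) = 1.
f(n) = 6 = O(n^(1-ε)) with ε = 1. Case 1: T(n) = Θ(n^log_b(a)) = Θ(n).

Case 1: T(n) = Θ(n)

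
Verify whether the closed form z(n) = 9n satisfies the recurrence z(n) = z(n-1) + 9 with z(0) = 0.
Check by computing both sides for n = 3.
From the recurrence with z(0) = 0:
  z(0) = 0, z(1) = 9, z(2) = 18, z(3) = 27
  so the recurrence gives z(3) = 27.
From the proposed closed form z(n) = 9n:
  z(3) = 27.
Both sides give 27 at n = 3, and the initial condition(s) match, so the closed form is consistent.

Yes, the closed form is correct.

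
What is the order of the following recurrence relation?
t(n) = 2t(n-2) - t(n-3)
The order is the largest lag k for which t(n-k) appears. Here the deepest term is t(n-3), so the order is 3.

Order 3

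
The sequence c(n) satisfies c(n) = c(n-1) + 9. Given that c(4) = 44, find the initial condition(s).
c(4) = c(0) + 4·9, so c(0) = 44 - 36 = 8.

c(0) = 8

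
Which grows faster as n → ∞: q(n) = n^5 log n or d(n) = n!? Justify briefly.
Comparing growth rates:
Growth-rate hierarchy: log n ≺ any polynomial ≺ any exponential cⁿ (c>1) ≺ n! ≺ nⁿ.
factorial dominates polynomial degree 5 (with log factor) asymptotically.

d(n) grows faster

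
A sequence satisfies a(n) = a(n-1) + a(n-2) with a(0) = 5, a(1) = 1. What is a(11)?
Computing the sequence terms:
5, 1, 6, 7, 13, 20, 33, 53, 86, 139, 225, 364

364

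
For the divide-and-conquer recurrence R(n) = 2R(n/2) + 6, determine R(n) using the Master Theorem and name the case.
Master Theorem template: R(n) = a·R(n/b) + f(n).
Here: a=2, b=2, f(n)=6
Compute log_b(a) = log_2(2) = 1.
f(n) = 6 = O(n^(1-ε)) with ε = 1. Case 1: R(n) = Θ(n^log_b(a)) = Θ(n).

Case 1: R(n) = Θ(n)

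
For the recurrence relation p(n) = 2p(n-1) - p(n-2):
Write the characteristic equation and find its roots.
Substitute p(n) = rⁿ and divide through by rⁿ⁻²: r² - 2r + 1 = 0
Factor: (r - 1)² = 0, so r = 1 (double root).
General solution: p(n) = (A + Bn)·1ⁿ

Characteristic: r² - 2r + 1 = 0, Roots: r = 1 (double root)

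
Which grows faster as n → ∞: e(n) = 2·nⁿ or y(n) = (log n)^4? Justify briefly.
Comparing growth rates:
Growth-rate hierarchy: log n ≺ any polynomial ≺ any exponential cⁿ (c>1) ≺ n! ≺ nⁿ.
super-exponential nⁿ dominates polylogarithmic (log n)^4 asymptotically.

e(n) grows faster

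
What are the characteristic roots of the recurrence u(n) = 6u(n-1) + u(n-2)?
Substitute u(n) = rⁿ and divide through by rⁿ⁻²: r² - 6r - 1 = 0
Discriminant: 6² + 4·1 = 40, not a perfect square, so by the quadratic formula r = (6 ± √40)/2.
General solution: u(n) = A·r₁ⁿ + B·r₂ⁿ where r₁,r₂ = (6 ± √40)/2

Characteristic: r² - 6r - 1 = 0, Roots: r = (6 ± √40)/2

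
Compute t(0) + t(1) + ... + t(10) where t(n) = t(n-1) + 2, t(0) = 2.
Computing the sequence terms: 2, 4, 6, 8, 10, 12, 14, 16, 18, 20, 22
Adding these values together:

132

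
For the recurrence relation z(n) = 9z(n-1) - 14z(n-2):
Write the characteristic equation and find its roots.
Substitute z(n) = rⁿ and divide through by rⁿ⁻²: r² - 9r + 14 = 0
Factor: (r - 2)(r - 7) = 0, so r = 2, 7.
General solution: z(n) = A·2ⁿ + B·7ⁿ

Characteristic: r² - 9r + 14 = 0, Roots: r = 2, 7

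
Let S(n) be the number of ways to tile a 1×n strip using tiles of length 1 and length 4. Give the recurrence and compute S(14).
Condition on the last tile: it has length 1 (leaving a 1×(n-1) strip) or length 4 (leaving a 1×(n-4) strip), so S(n) = S(n-1) + S(n-4) (order-4 linear recurrence).
For 0 ≤ i < 4 only unit tiles fit, so S(i) = 1.
Iterating the recurrence: S(4) = 2, S(5) = 3, S(6) = 4, S(7) = 5, S(8) = 7, S(9) = 10, S(10) = 14, S(11) = 19, S(12) = 26, S(13) = 36, S(14) = 50.

S(n) = S(n-1) + S(n-4), with S(i) = 1 for 0 ≤ i < 4; S(14) = 50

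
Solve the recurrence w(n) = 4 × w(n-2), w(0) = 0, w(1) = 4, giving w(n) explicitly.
Recurrence: w(n) = 4 × w(n-2), initial: w(0) = 0, w(1) = 4.
Characteristic equation: r² - 4 = 0, which factors as (r - 2)(r + 2) = 0, so r = 2, -2. General solution w(n) = A·2ⁿ + B·(-2)ⁿ. From w(0) = 0: A + B = 0. From w(1) = 4: 2A - 2B = 4. Solving gives A = 1, B = -1.

w(n) = 2ⁿ - (-2)ⁿ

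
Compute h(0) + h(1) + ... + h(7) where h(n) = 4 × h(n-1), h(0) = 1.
Computing the sequence terms: 1, 4, 16, 64, 256, 1024, 4096, 16384
Adding these values together:

21845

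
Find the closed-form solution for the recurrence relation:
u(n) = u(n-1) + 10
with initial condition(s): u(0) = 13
Recurrence: u(n) = u(n-1) + 10, initial: u(0) = 13.
Each step adds 10, so u(n) = u(0) + 10n = 10n + 13.

u(n) = 10n + 13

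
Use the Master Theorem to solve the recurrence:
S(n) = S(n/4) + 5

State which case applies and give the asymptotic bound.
Master Theorem template: S(n) = a·S(n/b) + f(n).
Here: a=1, b=4, f(n)=5
Compute log_b(a) = log_4(1) = 0.
f(n) = 5 = Θ(1). Case 2: S(n) = Θ(log n).

Case 2: S(n) = Θ(log n)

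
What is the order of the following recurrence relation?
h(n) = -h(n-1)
The order is the largest lag k for which h(n-k) appears. Here the deepest term is h(n-1), so the order is 1.

Order 1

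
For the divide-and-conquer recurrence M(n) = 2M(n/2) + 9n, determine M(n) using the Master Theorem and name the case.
Master Theorem template: M(n) = a·M(n/b) + f(n).
Here: a=2, b=2, f(n)=9n
Compute log_b(a) = log_2(2) = 1.
f(n) = 9n = Θ(n). Case 2: M(n) = Θ(n log n).

Case 2: M(n) = Θ(n log n)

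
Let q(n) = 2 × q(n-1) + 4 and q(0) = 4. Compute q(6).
Computing step by step:
q(0) = 4
q(1) = 2 × 4 + 4 = 12
q(2) = 2 × 12 + 4 = 28
q(3) = 2 × 28 + 4 = 60
q(4) = 2 × 60 + 4 = 124
q(5) = 2 × 124 + 4 = 252
q(6) = 2 × 252 + 4 = 508

508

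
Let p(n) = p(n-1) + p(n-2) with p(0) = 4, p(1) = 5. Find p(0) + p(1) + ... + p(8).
Computing the sequence terms: 4, 5, 9, 14, 23, 37, 60, 97, 157
Adding these values together:

406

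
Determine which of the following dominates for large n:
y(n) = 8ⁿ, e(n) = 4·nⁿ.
Comparing growth rates:
Growth-rate hierarchy: log n ≺ any polynomial ≺ any exponential cⁿ (c>1) ≺ n! ≺ nⁿ.
super-exponential nⁿ dominates exponential base 8 asymptotically.

e(n) grows faster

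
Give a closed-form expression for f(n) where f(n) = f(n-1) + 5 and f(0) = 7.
Recurrence: f(n) = f(n-1) + 5, initial: f(0) = 7.
Each step adds 5, so f(n) = f(0) + 5n = 5n + 7.

f(n) = 5n + 7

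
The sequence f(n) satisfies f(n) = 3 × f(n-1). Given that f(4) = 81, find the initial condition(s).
In general f(n) = 3ⁿ · f(0). At n = 4: f(0) = f(4) / 3^4 = 81 / 81 = 1.

f(0) = 1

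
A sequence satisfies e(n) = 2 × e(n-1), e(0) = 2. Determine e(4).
Computing step by step:
e(0) = 2
e(1) = 2 × 2 = 4
e(2) = 2 × 4 = 8
e(3) = 2 × 8 = 16
e(4) = 2 × 16 = 32

32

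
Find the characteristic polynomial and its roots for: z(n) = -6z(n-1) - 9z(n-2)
Substitute z(n) = rⁿ and divide through by rⁿ⁻²: r² + 6r + 9 = 0
Factor: (r + 3)² = 0, so r = -3 (double root).
General solution: z(n) = (A + Bn)·(-3)ⁿ

Characteristic: r² + 6r + 9 = 0, Roots: r = -3 (double root)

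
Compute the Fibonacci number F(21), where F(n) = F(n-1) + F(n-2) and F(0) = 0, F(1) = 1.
Computing the sequence terms:
0, 1, 1, 2, 3, 5, 8, 13, 21, 34, 55, 89, 144, 233, 377, 610, 987, 1597, 2584, 4181, 6765, 10946

10946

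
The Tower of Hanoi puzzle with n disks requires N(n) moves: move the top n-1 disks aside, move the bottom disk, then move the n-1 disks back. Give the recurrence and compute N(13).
Moving n disks = move the top n-1 disks aside (N(n-1) moves) + move the largest disk (1 move) + move the n-1 disks back on top (N(n-1) moves), so N(n) = 2N(n-1) + 1, with N(1) = 1 (a single disk takes one move).
First terms: 1, 3, 7, 15, 31, 63, … — each is one less than a power of 2. Indeed N(n) + 1 = 2(N(n-1) + 1) with N(1) + 1 = 2, so N(n) + 1 = 2ⁿ and N(n) = 2ⁿ - 1.
Hence N(13) = 2^13 - 1 = 8192 - 1 = 8191.

N(n) = 2N(n-1) + 1, N(1) = 1; N(13) = 8191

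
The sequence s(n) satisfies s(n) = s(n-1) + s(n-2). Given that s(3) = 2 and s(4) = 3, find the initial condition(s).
Work backwards using s(k) = s(k+2) - s(k+1):
s(2) = s(4) - s(3) = 3 - 2 = 1
s(1) = s(3) - s(2) = 2 - 1 = 1
s(0) = s(2) - s(1) = 1 - 1 = 0

s(0) = 0, s(1) = 1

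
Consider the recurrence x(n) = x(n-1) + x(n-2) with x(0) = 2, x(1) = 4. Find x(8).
Computing the sequence terms:
2, 4, 6, 10, 16, 26, 42, 68, 110

110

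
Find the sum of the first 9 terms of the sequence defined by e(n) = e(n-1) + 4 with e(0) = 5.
Computing the sequence terms: 5, 9, 13, 17, 21, 25, 29, 33, 37
Adding these values together:

189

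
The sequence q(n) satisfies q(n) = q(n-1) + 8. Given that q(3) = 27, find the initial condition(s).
q(3) = q(0) + 3·8, so q(0) = 27 - 24 = 3.

q(0) = 3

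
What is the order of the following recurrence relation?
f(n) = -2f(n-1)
The order is the largest lag k for which f(n-k) appears. Here the deepest term is f(n-1), so the order is 1.

Order 1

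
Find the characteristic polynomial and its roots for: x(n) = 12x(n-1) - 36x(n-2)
Substitute x(n) = rⁿ and divide through by rⁿ⁻²: r² - 12r + 36 = 0
Factor: (r - 6)² = 0, so r = 6 (double root).
General solution: x(n) = (A + Bn)·6ⁿ

Characteristic: r² - 12r + 36 = 0, Roots: r = 6 (double root)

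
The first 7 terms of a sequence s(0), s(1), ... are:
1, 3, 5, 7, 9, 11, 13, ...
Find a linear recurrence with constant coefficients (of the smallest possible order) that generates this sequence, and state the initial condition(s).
Look for the lowest-order linear relation among consecutive terms.
Observation: consecutive differences are constant (= 2).
Check at n=2: 1·3 + 2 = 5. ✓

s(n) = s(n-1) + 2, s(0) = 1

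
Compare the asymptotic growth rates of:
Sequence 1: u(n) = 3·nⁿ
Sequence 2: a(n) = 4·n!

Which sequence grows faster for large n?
Comparing growth rates:
Growth-rate hierarchy: log n ≺ any polynomial ≺ any exponential cⁿ (c>1) ≺ n! ≺ nⁿ.
super-exponential nⁿ dominates factorial asymptotically.

u(n) grows faster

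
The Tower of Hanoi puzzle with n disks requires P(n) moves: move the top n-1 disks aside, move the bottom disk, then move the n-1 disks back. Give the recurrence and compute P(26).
Moving n disks = move the top n-1 disks aside (P(n-1) moves) + move the largest disk (1 move) + move the n-1 disks back on top (P(n-1) moves), so P(n) = 2P(n-1) + 1, with P(1) = 1 (a single disk takes one move).
First terms: 1, 3, 7, 15, 31, 63, … — each is one less than a power of 2. Indeed P(n) + 1 = 2(P(n-1) + 1) with P(1) + 1 = 2, so P(n) + 1 = 2ⁿ and P(n) = 2ⁿ - 1.
Hence P(26) = 2^26 - 1 = 67108864 - 1 = 67108863.

P(n) = 2P(n-1) + 1, P(1) = 1; P(26) = 67108863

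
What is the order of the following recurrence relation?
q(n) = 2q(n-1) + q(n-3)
The order is the largest lag k for which q(n-k) appears. Here the deepest term is q(n-3), so the order is 3.

Order 3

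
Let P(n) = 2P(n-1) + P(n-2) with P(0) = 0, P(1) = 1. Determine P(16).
Computing the sequence terms:
0, 1, 2, 5, 12, 29, 70, 169, 408, 985, 2378, 5741, 13860, 33461, 80782, 195025, 470832

470832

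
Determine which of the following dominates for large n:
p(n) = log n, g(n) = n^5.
Comparing growth rates:
Growth-rate hierarchy: log n ≺ any polynomial ≺ any exponential cⁿ (c>1) ≺ n! ≺ nⁿ.
polynomial degree 5 dominates logarithmic asymptotically.

g(n) grows faster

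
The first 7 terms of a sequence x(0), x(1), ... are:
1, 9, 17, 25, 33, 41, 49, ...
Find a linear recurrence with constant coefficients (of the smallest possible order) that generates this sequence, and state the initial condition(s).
Look for the lowest-order linear relation among consecutive terms.
Observation: consecutive differences are constant (= 8).
Check at n=2: 1·9 + 8 = 17. ✓

x(n) = x(n-1) + 8, x(0) = 1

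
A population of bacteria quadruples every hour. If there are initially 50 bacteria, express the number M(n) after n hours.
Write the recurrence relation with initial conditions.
Each hour multiplies the count by 4, so the count after n hours depends only on the count after n-1 hours: M(n) = 4 × M(n-1). The starting count gives M(0) = 50.
Unrolling n times gives the closed form M(n) = 50 × 4ⁿ.

M(n) = 4 × M(n-1), M(0) = 50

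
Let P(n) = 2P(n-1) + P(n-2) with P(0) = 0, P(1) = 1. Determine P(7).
Computing the sequence terms:
0, 1, 2, 5, 12, 29, 70, 169

169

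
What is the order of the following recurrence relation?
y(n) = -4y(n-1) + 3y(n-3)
The order is the largest lag k for which y(n-k) appears. Here the deepest term is y(n-3), so the order is 3.

Order 3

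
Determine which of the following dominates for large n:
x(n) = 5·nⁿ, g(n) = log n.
Comparing growth rates:
Growth-rate hierarchy: log n ≺ any polynomial ≺ any exponential cⁿ (c>1) ≺ n! ≺ nⁿ.
super-exponential nⁿ dominates logarithmic asymptotically.

x(n) grows faster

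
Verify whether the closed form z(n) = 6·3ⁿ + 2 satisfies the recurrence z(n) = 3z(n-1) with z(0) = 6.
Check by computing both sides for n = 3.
From the recurrence with z(0) = 6:
  z(0) = 6, z(1) = 18, z(2) = 54, z(3) = 162
  so the recurrence gives z(3) = 162.
From the proposed closed form z(n) = 6·3ⁿ + 2:
  z(3) = 164.
The recurrence gives 162 but the closed form gives 164, so the closed form does not satisfy the recurrence.

No, the closed form is incorrect.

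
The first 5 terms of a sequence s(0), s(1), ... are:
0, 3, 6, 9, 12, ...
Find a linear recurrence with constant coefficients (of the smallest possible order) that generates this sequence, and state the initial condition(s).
Look for the lowest-order linear relation among consecutive terms.
Observation: consecutive differences are constant (= 3).
Check at n=2: 1·3 + 3 = 6. ✓

s(n) = s(n-1) + 3, s(0) = 0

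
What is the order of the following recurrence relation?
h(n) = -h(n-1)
The order is the largest lag k for which h(n-k) appears. Here the deepest term is h(n-1), so the order is 1.

Order 1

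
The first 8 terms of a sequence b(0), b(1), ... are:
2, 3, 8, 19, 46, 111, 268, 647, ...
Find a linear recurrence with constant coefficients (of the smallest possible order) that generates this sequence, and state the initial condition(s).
Look for the lowest-order linear relation among consecutive terms.
Observation: b(n) - 2·b(n-1) - (1)·b(n-2) = 0 holds for the shown terms, and no order-1 relation b(n) = α·b(n-1) + β fits.
Check at n=3: 2·8 + (1)·3 = 19. ✓

b(n) = 2b(n-1) + b(n-2), b(0) = 2, b(1) = 3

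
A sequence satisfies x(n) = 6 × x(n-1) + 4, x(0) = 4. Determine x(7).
Computing step by step:
x(0) = 4
x(1) = 6 × 4 + 4 = 28
x(2) = 6 × 28 + 4 = 172
x(3) = 6 × 172 + 4 = 1036
x(4) = 6 × 1036 + 4 = 6220
x(5) = 6 × 6220 + 4 = 37324
x(6) = 6 × 37324 + 4 = 223948
x(7) = 6 × 223948 + 4 = 1343692

1343692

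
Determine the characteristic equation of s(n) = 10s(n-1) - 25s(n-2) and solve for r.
Substitute s(n) = rⁿ and divide through by rⁿ⁻²: r² - 10r + 25 = 0
Factor: (r - 5)² = 0, so r = 5 (double root).
General solution: s(n) = (A + Bn)·5ⁿ

Characteristic: r² - 10r + 25 = 0, Roots: r = 5 (double root)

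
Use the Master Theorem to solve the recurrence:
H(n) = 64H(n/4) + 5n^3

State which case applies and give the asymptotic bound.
Master Theorem template: H(n) = a·H(n/b) + f(n).
Here: a=64, b=4, f(n)=5n^3
Compute log_b(a) = log_4(64) = 3.
f(n) = 5n^3 = Θ(n^3). Case 2: H(n) = Θ(n^3 log n).

Case 2: H(n) = Θ(n^3 log n)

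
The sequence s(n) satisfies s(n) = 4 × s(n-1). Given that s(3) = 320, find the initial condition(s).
In general s(n) = 4ⁿ · s(0). At n = 3: s(0) = s(3) / 4^3 = 320 / 64 = 5.

s(0) = 5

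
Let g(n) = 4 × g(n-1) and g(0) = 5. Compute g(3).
Computing step by step:
g(0) = 5
g(1) = 4 × 5 = 20
g(2) = 4 × 20 = 80
g(3) = 4 × 80 = 320

320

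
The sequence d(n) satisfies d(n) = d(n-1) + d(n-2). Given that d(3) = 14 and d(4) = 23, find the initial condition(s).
Work backwards using d(k) = d(k+2) - d(k+1):
d(2) = d(4) - d(3) = 23 - 14 = 9
d(1) = d(3) - d(2) = 14 - 9 = 5
d(0) = d(2) - d(1) = 9 - 5 = 4

d(0) = 4, d(1) = 5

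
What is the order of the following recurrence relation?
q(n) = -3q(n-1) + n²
The order is the largest lag k for which q(n-k) appears. Here the deepest term is q(n-1) (the n² term is non-homogeneous and does not affect the order), so the order is 1.

Order 1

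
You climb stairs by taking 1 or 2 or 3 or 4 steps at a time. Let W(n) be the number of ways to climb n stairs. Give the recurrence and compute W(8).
Condition on the size of the last step (1 to 4): before it there were n-1, …, n-4 stairs climbed, and these cases are disjoint, so W(n) = W(n-1) + W(n-2) + W(n-3) + W(n-4) (order-4 linear recurrence).
Initial conditions by direct count (compositions of i into parts ≤ 4): W(1) = 1; W(2) = 2; W(3) = 4; W(4) = 8.
Iterating the recurrence: W(5) = 15, W(6) = 29, W(7) = 56, W(8) = 108.

W(n) = W(n-1) + W(n-2) + W(n-3) + W(n-4), W(1) = 1, W(2) = 2, W(3) = 4, W(4) = 8; W(8) = 108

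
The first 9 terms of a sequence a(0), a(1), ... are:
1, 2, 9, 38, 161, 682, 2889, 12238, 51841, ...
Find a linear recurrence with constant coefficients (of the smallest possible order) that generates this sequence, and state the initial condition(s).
Look for the lowest-order linear relation among consecutive terms.
Observation: a(n) - 4·a(n-1) - (1)·a(n-2) = 0 holds for the shown terms, and no order-1 relation a(n) = α·a(n-1) + β fits.
Check at n=3: 4·9 + (1)·2 = 38. ✓

a(n) = 4a(n-1) + a(n-2), a(0) = 1, a(1) = 2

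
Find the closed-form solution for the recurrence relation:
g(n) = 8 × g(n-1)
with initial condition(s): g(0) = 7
Recurrence: g(n) = 8 × g(n-1), initial: g(0) = 7.
Each term is 8 times the previous, so this is geometric with ratio 8. After n steps: g(n) = g(0)·8ⁿ = 7·8ⁿ.

g(n) = 7·8ⁿ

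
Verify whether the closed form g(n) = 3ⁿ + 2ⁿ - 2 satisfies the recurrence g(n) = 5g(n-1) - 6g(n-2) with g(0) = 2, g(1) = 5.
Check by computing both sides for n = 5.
From the recurrence with g(0) = 2, g(1) = 5:
  g(0) = 2, g(1) = 5, g(2) = 13, g(3) = 35, g(4) = 97, g(5) = 275
  so the recurrence gives g(5) = 275.
From the proposed closed form g(n) = 3ⁿ + 2ⁿ - 2:
  g(5) = 273.
The recurrence gives 275 but the closed form gives 273, so the closed form does not satisfy the recurrence.

No, the closed form is incorrect.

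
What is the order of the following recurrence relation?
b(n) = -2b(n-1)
The order is the largest lag k for which b(n-k) appears. Here the deepest term is b(n-1), so the order is 1.

Order 1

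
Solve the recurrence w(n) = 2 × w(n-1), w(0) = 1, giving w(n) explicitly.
Recurrence: w(n) = 2 × w(n-1), initial: w(0) = 1.
Each term is 2 times the previous, so this is geometric with ratio 2. After n steps: w(n) = w(0)·2ⁿ = 2ⁿ.

w(n) = 2ⁿ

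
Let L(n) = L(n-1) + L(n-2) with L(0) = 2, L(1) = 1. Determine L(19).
Computing the sequence terms:
2, 1, 3, 4, 7, 11, 18, 29, 47, 76, 123, 199, 322, 521, 843, 1364, 2207, 3571, 5778, 9349

9349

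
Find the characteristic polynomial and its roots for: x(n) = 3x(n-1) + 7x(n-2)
Substitute x(n) = rⁿ and divide through by rⁿ⁻²: r² - 3r - 7 = 0
Discriminant: 3² + 4·7 = 37, not a perfect square, so by the quadratic formula r = (3 ± √37)/2.
General solution: x(n) = A·r₁ⁿ + B·r₂ⁿ where r₁,r₂ = (3 ± √37)/2

Characteristic: r² - 3r - 7 = 0, Roots: r = (3 ± √37)/2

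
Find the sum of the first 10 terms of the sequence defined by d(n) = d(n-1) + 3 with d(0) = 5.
Computing the sequence terms: 5, 8, 11, 14, 17, 20, 23, 26, 29, 32
Adding these values together:

185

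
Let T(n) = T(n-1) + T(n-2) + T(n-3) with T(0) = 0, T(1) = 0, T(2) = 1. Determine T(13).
Computing the sequence terms:
0, 0, 1, 1, 2, 4, 7, 13, 24, 44, 81, 149, 274, 504

504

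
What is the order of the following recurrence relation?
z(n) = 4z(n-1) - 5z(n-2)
The order is the largest lag k for which z(n-k) appears. Here the deepest term is z(n-2), so the order is 2.

Order 2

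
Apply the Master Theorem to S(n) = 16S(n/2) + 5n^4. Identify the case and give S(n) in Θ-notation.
Master Theorem template: S(n) = a·S(n/b) + f(n).
Here: a=16, b=2, f(n)=5n^4
Compute log_b(a) = log_2(16) = 4.
f(n) = 5n^4 = Θ(n^4). Case 2: S(n) = Θ(n^4 log n).

Case 2: S(n) = Θ(n^4 log n)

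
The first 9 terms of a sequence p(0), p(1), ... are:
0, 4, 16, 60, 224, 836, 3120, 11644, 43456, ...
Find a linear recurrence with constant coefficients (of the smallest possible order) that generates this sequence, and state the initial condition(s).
Look for the lowest-order linear relation among consecutive terms.
Observation: p(n) - 4·p(n-1) - (-1)·p(n-2) = 0 holds for the shown terms, and no order-1 relation p(n) = α·p(n-1) + β fits.
Check at n=3: 4·16 + (-1)·4 = 60. ✓

p(n) = 4p(n-1) - p(n-2), p(0) = 0, p(1) = 4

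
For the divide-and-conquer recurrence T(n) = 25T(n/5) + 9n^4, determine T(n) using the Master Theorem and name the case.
Master Theorem template: T(n) = a·T(n/b) + f(n).
Here: a=25, b=5, f(n)=9n^4
Compute log_b(a) = log_5(25) = 2.
f(n) = 9n^4 = Ω(n^(2+ε)) with ε = 2, and the regularity condition holds (a·f(n/b) = (a/b^4)·f(n) with a/b^4 = 5^-2 < 1). Case 3: T(n) = Θ(f(n)) = Θ(n^4).

Case 3: T(n) = Θ(n^4)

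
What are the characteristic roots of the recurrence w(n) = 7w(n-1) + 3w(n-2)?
Substitute w(n) = rⁿ and divide through by rⁿ⁻²: r² - 7r - 3 = 0
Discriminant: 7² + 4·3 = 61, not a perfect square, so by the quadratic formula r = (7 ± √61)/2.
General solution: w(n) = A·r₁ⁿ + B·r₂ⁿ where r₁,r₂ = (7 ± √61)/2

Characteristic: r² - 7r - 3 = 0, Roots: r = (7 ± √61)/2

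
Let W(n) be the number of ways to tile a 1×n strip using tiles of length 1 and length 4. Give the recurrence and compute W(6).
Condition on the last tile: it has length 1 (leaving a 1×(n-1) strip) or length 4 (leaving a 1×(n-4) strip), so W(n) = W(n-1) + W(n-4) (order-4 linear recurrence).
For 0 ≤ i < 4 only unit tiles fit, so W(i) = 1.
Iterating the recurrence: W(4) = 2, W(5) = 3, W(6) = 4.

W(n) = W(n-1) + W(n-4), with W(i) = 1 for 0 ≤ i < 4; W(6) = 4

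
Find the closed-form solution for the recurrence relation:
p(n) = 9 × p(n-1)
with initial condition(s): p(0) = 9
Recurrence: p(n) = 9 × p(n-1), initial: p(0) = 9.
Each term is 9 times the previous, so this is geometric with ratio 9. After n steps: p(n) = p(0)·9ⁿ = 9·9ⁿ.

p(n) = 9·9ⁿ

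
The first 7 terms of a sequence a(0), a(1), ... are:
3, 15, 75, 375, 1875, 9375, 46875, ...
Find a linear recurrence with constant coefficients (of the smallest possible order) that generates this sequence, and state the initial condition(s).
Look for the lowest-order linear relation among consecutive terms.
Observation: each term is 5× the previous.
Check at n=2: 5·15 = 75. ✓

a(n) = 5 × a(n-1), a(0) = 3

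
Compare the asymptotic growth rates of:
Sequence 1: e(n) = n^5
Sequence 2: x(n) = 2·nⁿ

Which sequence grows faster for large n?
Comparing growth rates:
Growth-rate hierarchy: log n ≺ any polynomial ≺ any exponential cⁿ (c>1) ≺ n! ≺ nⁿ.
super-exponential nⁿ dominates polynomial degree 5 asymptotically.

x(n) grows faster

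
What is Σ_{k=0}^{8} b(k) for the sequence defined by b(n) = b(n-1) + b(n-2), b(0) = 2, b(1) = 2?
Computing the sequence terms: 2, 2, 4, 6, 10, 16, 26, 42, 68
Adding these values together:

176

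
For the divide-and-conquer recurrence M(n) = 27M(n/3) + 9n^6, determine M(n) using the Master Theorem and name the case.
Master Theorem template: M(n) = a·M(n/b) + f(n).
Here: a=27, b=3, f(n)=9n^6
Compute log_b(a) = log_3(27) = 3.
f(n) = 9n^6 = Ω(n^(3+ε)) with ε = 3, and the regularity condition holds (a·f(n/b) = (a/b^6)·f(n) with a/b^6 = 3^-3 < 1). Case 3: M(n) = Θ(f(n)) = Θ(n^6).

Case 3: M(n) = Θ(n^6)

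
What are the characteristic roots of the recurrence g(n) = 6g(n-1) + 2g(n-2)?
Substitute g(n) = rⁿ and divide through by rⁿ⁻²: r² - 6r - 2 = 0
Discriminant: 6² + 4·2 = 44, not a perfect square, so by the quadratic formula r = (6 ± √44)/2.
General solution: g(n) = A·r₁ⁿ + B·r₂ⁿ where r₁,r₂ = (6 ± √44)/2

Characteristic: r² - 6r - 2 = 0, Roots: r = (6 ± √44)/2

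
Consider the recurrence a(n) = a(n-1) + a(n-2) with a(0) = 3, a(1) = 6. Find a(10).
Computing the sequence terms:
3, 6, 9, 15, 24, 39, 63, 102, 165, 267, 432

432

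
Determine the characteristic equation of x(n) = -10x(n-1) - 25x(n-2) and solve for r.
Substitute x(n) = rⁿ and divide through by rⁿ⁻²: r² + 10r + 25 = 0
Factor: (r + 5)² = 0, so r = -5 (double root).
General solution: x(n) = (A + Bn)·(-5)ⁿ

Characteristic: r² + 10r + 25 = 0, Roots: r = -5 (double root)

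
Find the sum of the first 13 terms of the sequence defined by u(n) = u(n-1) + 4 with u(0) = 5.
Computing the sequence terms: 5, 9, 13, 17, 21, 25, 29, 33, 37, 41, 45, 49, 53
Adding these values together:

377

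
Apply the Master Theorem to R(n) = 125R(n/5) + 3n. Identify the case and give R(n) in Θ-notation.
Master Theorem template: R(n) = a·R(n/b) + f(n).
Here: a=125, b=5, f(n)=3n
Compute log_b(a) = log_5(125) = 3.
f(n) = 3n = O(n^(3-ε)) with ε = 2. Case 1: R(n) = Θ(n^log_b(a)) = Θ(n^3).

Case 1: R(n) = Θ(n^3)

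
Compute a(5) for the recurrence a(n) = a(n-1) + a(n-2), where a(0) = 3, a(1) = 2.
Computing the sequence terms:
3, 2, 5, 7, 12, 19

19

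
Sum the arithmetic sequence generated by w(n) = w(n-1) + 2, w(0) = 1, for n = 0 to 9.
Computing the sequence terms: 1, 3, 5, 7, 9, 11, 13, 15, 17, 19
Adding these values together:

100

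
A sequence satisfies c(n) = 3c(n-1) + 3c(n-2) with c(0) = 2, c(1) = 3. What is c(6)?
Computing the sequence terms:
2, 3, 15, 54, 207, 783, 2970

2970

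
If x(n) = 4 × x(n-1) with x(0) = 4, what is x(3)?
Computing step by step:
x(0) = 4
x(1) = 4 × 4 = 16
x(2) = 4 × 16 = 64
x(3) = 4 × 64 = 256

256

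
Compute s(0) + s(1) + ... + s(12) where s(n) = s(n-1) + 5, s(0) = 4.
Computing the sequence terms: 4, 9, 14, 19, 24, 29, 34, 39, 44, 49, 54, 59, 64
Adding these values together:

442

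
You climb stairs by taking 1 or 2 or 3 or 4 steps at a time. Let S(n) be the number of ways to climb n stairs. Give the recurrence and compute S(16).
Condition on the size of the last step (1 to 4): before it there were n-1, …, n-4 stairs climbed, and these cases are disjoint, so S(n) = S(n-1) + S(n-2) + S(n-3) + S(n-4) (order-4 linear recurrence).
Initial conditions by direct count (compositions of i into parts ≤ 4): S(1) = 1; S(2) = 2; S(3) = 4; S(4) = 8.
Iterating the recurrence: S(5) = 15, S(6) = 29, S(7) = 56, S(8) = 108, S(9) = 208, S(10) = 401, S(11) = 773, S(12) = 1490, S(13) = 2872, S(14) = 5536, S(15) = 10671, S(16) = 20569.

S(n) = S(n-1) + S(n-2) + S(n-3) + S(n-4), S(1) = 1, S(2) = 2, S(3) = 4, S(4) = 8; S(16) = 20569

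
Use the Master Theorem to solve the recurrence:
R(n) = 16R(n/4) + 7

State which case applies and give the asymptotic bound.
Master Theorem template: R(n) = a·R(n/b) + f(n).
Here: a=16, b=4, f(n)=7
Compute log_b(a) = log_4(16) = 2.
f(n) = 7 = O(n^(2-ε)) with ε = 2. Case 1: R(n) = Θ(n^log_b(a)) = Θ(n^2).

Case 1: R(n) = Θ(n^2)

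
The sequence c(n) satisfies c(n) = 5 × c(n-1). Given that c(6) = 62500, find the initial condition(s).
In general c(n) = 5ⁿ · c(0). At n = 6: c(0) = c(6) / 5^6 = 62500 / 15625 = 4.

c(0) = 4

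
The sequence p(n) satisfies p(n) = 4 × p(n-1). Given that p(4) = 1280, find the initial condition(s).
In general p(n) = 4ⁿ · p(0). At n = 4: p(0) = p(4) / 4^4 = 1280 / 256 = 5.

p(0) = 5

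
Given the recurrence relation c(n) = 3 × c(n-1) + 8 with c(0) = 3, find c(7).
Computing step by step:
c(0) = 3
c(1) = 3 × 3 + 8 = 17
c(2) = 3 × 17 + 8 = 59
c(3) = 3 × 59 + 8 = 185
c(4) = 3 × 185 + 8 = 563
c(5) = 3 × 563 + 8 = 1697
c(6) = 3 × 1697 + 8 = 5099
c(7) = 3 × 5099 + 8 = 15305

15305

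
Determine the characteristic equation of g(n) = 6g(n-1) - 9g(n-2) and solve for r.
Substitute g(n) = rⁿ and divide through by rⁿ⁻²: r² - 6r + 9 = 0
Factor: (r - 3)² = 0, so r = 3 (double root).
General solution: g(n) = (A + Bn)·3ⁿ

Characteristic: r² - 6r + 9 = 0, Roots: r = 3 (double root)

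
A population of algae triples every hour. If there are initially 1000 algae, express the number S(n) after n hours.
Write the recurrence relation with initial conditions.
Each hour multiplies the count by 3, so the count after n hours depends only on the count after n-1 hours: S(n) = 3 × S(n-1). The starting count gives S(0) = 1000.
Unrolling n times gives the closed form S(n) = 1000 × 3ⁿ.

S(n) = 3 × S(n-1), S(0) = 1000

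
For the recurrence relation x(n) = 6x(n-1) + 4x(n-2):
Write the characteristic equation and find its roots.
Substitute x(n) = rⁿ and divide through by rⁿ⁻²: r² - 6r - 4 = 0
Discriminant: 6² + 4·4 = 52, not a perfect square, so by the quadratic formula r = (6 ± √52)/2.
General solution: x(n) = A·r₁ⁿ + B·r₂ⁿ where r₁,r₂ = (6 ± √52)/2

Characteristic: r² - 6r - 4 = 0, Roots: r = (6 ± √52)/2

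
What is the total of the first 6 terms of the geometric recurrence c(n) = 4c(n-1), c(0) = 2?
Computing the sequence terms: 2, 8, 32, 128, 512, 2048
Adding these values together:

2730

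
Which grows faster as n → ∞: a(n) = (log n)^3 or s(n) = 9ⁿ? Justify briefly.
Comparing growth rates:
Growth-rate hierarchy: log n ≺ any polynomial ≺ any exponential cⁿ (c>1) ≺ n! ≺ nⁿ.
exponential base 9 dominates polylogarithmic (log n)^3 asymptotically.

s(n) grows faster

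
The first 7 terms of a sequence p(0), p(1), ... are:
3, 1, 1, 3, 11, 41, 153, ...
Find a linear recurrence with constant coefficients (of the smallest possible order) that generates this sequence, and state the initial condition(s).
Look for the lowest-order linear relation among consecutive terms.
Observation: p(n) - 4·p(n-1) - (-1)·p(n-2) = 0 holds for the shown terms, and no order-1 relation p(n) = α·p(n-1) + β fits.
Check at n=3: 4·1 + (-1)·1 = 3. ✓

p(n) = 4p(n-1) - p(n-2), p(0) = 3, p(1) = 1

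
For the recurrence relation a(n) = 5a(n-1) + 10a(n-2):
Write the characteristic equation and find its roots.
Substitute a(n) = rⁿ and divide through by rⁿ⁻²: r² - 5r - 10 = 0
Discriminant: 5² + 4·10 = 65, not a perfect square, so by the quadratic formula r = (5 ± √65)/2.
General solution: a(n) = A·r₁ⁿ + B·r₂ⁿ where r₁,r₂ = (5 ± √65)/2

Characteristic: r² - 5r - 10 = 0, Roots: r = (5 ± √65)/2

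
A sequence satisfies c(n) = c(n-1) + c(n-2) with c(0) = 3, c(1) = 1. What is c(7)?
Computing the sequence terms:
3, 1, 4, 5, 9, 14, 23, 37

37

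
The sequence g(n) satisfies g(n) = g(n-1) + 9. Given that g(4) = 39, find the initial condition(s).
g(4) = g(0) + 4·9, so g(0) = 39 - 36 = 3.

g(0) = 3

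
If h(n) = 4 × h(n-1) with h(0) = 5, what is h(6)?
Computing step by step:
h(0) = 5
h(1) = 4 × 5 = 20
h(2) = 4 × 20 = 80
h(3) = 4 × 80 = 320
h(4) = 4 × 320 = 1280
h(5) = 4 × 1280 = 5120
h(6) = 4 × 5120 = 20480

20480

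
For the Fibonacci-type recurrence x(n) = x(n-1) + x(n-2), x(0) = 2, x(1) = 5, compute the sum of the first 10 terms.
Computing the sequence terms: 2, 5, 7, 12, 19, 31, 50, 81, 131, 212
Adding these values together:

550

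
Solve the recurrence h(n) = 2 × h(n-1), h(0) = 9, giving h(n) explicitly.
Recurrence: h(n) = 2 × h(n-1), initial: h(0) = 9.
Each term is 2 times the previous, so this is geometric with ratio 2. After n steps: h(n) = h(0)·2ⁿ = 9·2ⁿ.

h(n) = 9·2ⁿ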